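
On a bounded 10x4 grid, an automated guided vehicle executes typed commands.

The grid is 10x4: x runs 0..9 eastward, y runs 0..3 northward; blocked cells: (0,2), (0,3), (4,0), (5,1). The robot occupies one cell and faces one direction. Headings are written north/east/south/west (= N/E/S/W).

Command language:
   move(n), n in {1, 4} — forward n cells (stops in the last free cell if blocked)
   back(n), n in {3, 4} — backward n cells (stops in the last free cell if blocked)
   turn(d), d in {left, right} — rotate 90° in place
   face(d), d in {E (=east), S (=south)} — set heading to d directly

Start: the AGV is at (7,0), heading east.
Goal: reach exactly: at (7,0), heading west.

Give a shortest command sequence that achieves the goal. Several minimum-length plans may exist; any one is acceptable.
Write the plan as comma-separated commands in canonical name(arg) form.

from: at (7,0), heading east
t=1 turn(right) ⇒ at (7,0), heading south
t=2 turn(right) ⇒ at (7,0), heading west
minimal: 2 command(s), checked below 2.

turn(right), turn(right)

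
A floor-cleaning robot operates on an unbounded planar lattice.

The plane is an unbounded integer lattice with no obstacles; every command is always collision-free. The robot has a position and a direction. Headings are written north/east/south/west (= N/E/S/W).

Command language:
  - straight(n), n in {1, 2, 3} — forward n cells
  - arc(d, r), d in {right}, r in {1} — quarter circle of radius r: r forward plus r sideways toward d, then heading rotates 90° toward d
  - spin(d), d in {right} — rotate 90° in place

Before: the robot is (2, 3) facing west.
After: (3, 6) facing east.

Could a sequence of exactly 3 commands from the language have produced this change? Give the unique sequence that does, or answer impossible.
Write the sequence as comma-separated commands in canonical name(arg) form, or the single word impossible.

key: order matters: swapping spin(right) and arc(right, 1) lands elsewhere
initial: (2, 3) facing west
step 1 (spin(right)): (2, 3) facing north
step 2 (straight(2)): (2, 5) facing north
step 3 (arc(right, 1)): (3, 6) facing east
uniquely the one of 125 3-step routes that fits.

spin(right), straight(2), arc(right, 1)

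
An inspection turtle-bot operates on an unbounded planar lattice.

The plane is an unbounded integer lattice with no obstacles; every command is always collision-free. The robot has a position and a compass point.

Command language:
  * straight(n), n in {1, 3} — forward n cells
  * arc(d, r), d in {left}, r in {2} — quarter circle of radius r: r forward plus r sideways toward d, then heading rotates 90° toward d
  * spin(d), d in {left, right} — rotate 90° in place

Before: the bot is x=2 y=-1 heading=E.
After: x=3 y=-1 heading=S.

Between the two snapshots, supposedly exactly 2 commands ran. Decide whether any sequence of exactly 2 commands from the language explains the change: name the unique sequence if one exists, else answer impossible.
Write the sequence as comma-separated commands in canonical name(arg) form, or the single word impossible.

key: running spin(right) before straight(1) would end elsewhere — order is forced
t0: x=2 y=-1 heading=E
step 1 (straight(1)): x=3 y=-1 heading=E
step 2 (spin(right)): x=3 y=-1 heading=S
no other 2-command option fits: unique.

straight(1), spin(right)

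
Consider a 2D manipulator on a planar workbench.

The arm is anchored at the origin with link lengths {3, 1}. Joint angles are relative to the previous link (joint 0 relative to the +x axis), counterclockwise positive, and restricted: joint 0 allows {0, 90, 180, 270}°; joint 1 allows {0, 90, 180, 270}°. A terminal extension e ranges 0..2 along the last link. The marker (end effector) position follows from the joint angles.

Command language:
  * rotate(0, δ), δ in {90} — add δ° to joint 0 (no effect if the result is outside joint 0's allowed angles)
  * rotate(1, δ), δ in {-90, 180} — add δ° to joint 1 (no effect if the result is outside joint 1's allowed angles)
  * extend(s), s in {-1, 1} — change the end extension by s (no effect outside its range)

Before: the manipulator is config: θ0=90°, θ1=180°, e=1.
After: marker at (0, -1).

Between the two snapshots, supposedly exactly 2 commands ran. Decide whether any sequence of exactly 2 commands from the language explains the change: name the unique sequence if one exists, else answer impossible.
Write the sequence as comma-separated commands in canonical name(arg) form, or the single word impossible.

rotate(0, 90), rotate(0, 90)

from: config: θ0=90°, θ1=180°, e=1
t=1 rotate(0, 90) ⇒ config: θ0=180°, θ1=180°, e=1
t=2 rotate(0, 90) ⇒ config: θ0=270°, θ1=180°, e=1
no rival 2-sequence matches.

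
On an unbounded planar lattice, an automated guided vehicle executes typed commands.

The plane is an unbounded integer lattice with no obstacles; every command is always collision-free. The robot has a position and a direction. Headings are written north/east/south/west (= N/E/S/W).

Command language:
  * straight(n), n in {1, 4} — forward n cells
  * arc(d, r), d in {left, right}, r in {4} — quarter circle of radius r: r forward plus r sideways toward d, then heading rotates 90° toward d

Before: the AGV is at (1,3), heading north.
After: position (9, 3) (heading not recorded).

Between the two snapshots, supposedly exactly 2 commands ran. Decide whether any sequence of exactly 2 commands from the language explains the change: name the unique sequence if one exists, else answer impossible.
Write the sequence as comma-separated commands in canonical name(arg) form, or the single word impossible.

arc(right, 4), arc(right, 4)

from: at (1,3), heading north
[1] after arc(right, 4): at (5,7), heading east
[2] after arc(right, 4): at (9,3), heading south
no other 2-command option fits: unique.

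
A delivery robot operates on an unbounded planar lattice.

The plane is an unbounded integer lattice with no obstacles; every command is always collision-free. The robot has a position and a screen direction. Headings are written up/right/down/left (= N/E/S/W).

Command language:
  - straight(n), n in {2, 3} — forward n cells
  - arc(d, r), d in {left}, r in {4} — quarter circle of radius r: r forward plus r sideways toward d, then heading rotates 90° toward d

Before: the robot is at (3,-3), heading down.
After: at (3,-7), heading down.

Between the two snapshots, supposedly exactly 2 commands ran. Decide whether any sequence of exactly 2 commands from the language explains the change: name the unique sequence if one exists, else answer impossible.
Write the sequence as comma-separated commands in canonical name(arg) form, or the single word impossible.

straight(2), straight(2)

key: heading stays S — no command in the sequence turns
from: at (3,-3), heading down
1. straight(2) → at (3,-5), heading down
2. straight(2) → at (3,-7), heading down
all 9 alternatives checked — unique.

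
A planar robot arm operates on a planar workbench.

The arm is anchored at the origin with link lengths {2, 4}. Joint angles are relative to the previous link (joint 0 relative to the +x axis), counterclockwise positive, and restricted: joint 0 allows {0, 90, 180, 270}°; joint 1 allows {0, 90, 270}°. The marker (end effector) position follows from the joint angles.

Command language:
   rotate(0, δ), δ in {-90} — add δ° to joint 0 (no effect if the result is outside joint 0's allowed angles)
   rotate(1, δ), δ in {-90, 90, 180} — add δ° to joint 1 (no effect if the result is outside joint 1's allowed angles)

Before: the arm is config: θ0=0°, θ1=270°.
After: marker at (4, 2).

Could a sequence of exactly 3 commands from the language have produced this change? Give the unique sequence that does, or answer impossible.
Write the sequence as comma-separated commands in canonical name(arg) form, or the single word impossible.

rotate(0, -90), rotate(0, -90), rotate(0, -90)

from: config: θ0=0°, θ1=270°
1. rotate(0, -90) → config: θ0=270°, θ1=270°
2. rotate(0, -90) → config: θ0=180°, θ1=270°
3. rotate(0, -90) → config: θ0=90°, θ1=270°
all 64 alternatives checked — unique.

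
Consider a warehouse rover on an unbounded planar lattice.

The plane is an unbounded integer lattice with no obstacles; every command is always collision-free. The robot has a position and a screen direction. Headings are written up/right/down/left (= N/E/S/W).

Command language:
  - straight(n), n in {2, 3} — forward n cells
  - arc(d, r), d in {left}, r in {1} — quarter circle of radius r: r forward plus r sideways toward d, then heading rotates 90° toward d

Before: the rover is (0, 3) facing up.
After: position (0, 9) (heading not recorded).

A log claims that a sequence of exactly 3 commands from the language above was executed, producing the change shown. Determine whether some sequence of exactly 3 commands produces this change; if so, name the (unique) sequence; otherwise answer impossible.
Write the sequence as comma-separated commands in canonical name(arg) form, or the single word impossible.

from: (0, 3) facing up
1. straight(2) → (0, 5) facing up
2. straight(2) → (0, 7) facing up
3. straight(2) → (0, 9) facing up
uniquely the one of 27 3-step routes that fits.

straight(2), straight(2), straight(2)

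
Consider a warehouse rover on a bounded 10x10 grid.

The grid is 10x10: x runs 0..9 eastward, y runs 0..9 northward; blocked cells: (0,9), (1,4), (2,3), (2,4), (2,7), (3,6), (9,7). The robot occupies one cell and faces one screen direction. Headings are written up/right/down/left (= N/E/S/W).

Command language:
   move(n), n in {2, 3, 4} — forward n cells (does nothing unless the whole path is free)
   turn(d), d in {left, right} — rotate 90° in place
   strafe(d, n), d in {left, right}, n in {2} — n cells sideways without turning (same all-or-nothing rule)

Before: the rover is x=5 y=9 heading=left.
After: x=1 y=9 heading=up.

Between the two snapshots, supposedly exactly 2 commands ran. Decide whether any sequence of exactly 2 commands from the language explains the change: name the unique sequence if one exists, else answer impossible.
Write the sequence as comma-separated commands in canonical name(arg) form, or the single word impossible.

move(4), turn(right)

key: position moved to (1,9) AND the heading swung to N — translation plus rotation needed
initial: x=5 y=9 heading=left
step 1 (move(4)): x=1 y=9 heading=left
step 2 (turn(right)): x=1 y=9 heading=up
uniquely the one of 49 2-step routes that fits.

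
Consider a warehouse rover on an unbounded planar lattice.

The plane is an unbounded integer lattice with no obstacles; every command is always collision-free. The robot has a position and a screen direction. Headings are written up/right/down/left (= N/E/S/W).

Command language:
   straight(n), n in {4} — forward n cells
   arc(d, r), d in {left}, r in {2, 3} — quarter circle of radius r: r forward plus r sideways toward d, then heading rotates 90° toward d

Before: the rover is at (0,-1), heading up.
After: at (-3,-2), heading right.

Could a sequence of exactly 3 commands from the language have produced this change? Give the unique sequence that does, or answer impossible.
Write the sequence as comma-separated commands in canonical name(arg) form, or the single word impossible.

arc(left, 3), arc(left, 2), arc(left, 2)

key: position moved to (-3,-2) AND the heading swung to E — translation plus rotation needed
t0: at (0,-1), heading up
step 1 (arc(left, 3)): at (-3,2), heading left
step 2 (arc(left, 2)): at (-5,0), heading down
step 3 (arc(left, 2)): at (-3,-2), heading right
all 27 alternatives checked — unique.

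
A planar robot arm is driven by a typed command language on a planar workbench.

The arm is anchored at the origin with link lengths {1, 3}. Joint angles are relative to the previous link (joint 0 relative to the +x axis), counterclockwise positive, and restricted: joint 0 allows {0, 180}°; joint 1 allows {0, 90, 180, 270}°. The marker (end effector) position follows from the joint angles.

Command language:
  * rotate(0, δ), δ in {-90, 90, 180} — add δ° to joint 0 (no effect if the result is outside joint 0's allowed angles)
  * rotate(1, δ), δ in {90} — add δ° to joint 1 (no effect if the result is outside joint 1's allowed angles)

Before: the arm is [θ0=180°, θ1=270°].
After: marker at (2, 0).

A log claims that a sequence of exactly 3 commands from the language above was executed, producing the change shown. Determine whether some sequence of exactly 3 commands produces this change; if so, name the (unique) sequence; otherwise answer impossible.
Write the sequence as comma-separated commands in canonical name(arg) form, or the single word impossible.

rotate(1, 90), rotate(1, 90), rotate(1, 90)

from: [θ0=180°, θ1=270°]
[1] after rotate(1, 90): [θ0=180°, θ1=0°]
[2] after rotate(1, 90): [θ0=180°, θ1=90°]
[3] after rotate(1, 90): [θ0=180°, θ1=180°]
no other 3-command option fits: unique.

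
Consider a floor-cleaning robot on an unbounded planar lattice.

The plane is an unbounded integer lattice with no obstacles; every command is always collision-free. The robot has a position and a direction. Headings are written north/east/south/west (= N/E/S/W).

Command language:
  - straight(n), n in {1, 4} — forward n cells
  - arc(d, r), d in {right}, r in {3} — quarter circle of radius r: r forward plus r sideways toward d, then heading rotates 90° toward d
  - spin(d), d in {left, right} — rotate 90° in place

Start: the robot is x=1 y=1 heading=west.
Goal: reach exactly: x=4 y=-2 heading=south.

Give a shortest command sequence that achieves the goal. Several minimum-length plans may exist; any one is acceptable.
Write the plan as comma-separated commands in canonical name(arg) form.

spin(right), spin(right), arc(right, 3)

initial: x=1 y=1 heading=west
t=1 spin(right) ⇒ x=1 y=1 heading=north
t=2 spin(right) ⇒ x=1 y=1 heading=east
t=3 arc(right, 3) ⇒ x=4 y=-2 heading=south
nothing shorter than 3 reaches the goal.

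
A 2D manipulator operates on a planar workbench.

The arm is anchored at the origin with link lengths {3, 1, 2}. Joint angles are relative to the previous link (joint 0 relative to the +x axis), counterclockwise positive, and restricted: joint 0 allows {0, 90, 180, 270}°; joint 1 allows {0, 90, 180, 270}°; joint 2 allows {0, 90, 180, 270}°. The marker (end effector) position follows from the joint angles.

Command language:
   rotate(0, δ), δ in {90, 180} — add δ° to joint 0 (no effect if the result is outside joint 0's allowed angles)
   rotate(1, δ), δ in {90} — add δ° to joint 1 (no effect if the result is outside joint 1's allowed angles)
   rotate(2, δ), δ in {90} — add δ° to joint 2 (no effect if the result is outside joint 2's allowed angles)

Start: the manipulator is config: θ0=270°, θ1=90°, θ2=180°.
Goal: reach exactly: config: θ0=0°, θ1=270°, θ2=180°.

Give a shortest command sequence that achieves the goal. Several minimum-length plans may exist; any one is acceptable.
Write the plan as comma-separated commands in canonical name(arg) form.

rotate(1, 90), rotate(1, 90), rotate(0, 90)

initial: config: θ0=270°, θ1=90°, θ2=180°
step 1 (rotate(1, 90)): config: θ0=270°, θ1=180°, θ2=180°
step 2 (rotate(1, 90)): config: θ0=270°, θ1=270°, θ2=180°
step 3 (rotate(0, 90)): config: θ0=0°, θ1=270°, θ2=180°
nothing shorter than 3 reaches the goal.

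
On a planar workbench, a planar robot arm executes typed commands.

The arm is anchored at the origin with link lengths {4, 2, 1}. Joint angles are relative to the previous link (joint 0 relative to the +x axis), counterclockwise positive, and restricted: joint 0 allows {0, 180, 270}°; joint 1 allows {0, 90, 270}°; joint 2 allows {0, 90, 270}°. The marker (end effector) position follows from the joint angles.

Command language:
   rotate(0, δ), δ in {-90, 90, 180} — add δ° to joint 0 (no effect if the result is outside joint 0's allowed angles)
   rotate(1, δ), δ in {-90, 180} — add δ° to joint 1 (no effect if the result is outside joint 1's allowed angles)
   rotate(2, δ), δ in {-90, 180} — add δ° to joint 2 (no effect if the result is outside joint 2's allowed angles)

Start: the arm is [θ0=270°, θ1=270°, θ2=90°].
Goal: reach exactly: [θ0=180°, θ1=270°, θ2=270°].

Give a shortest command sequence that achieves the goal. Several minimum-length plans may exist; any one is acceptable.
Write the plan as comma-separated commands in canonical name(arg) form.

t0: [θ0=270°, θ1=270°, θ2=90°]
t=1 rotate(2, 180) ⇒ [θ0=270°, θ1=270°, θ2=270°]
t=2 rotate(0, -90) ⇒ [θ0=180°, θ1=270°, θ2=270°]
shorter routes all fall short; 2 is best.

rotate(2, 180), rotate(0, -90)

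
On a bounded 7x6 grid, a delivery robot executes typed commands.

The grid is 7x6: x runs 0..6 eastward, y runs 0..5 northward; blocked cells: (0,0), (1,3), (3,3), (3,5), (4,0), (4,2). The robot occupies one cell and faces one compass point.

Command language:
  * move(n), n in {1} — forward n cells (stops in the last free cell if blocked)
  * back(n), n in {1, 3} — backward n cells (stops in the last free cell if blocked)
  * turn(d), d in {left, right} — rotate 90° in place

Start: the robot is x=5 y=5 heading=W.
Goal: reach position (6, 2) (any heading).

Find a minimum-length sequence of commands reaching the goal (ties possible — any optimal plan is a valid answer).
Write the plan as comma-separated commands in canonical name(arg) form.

back(3), turn(right), back(3)

t0: x=5 y=5 heading=W
[1] after back(3): x=6 y=5 heading=W
[2] after turn(right): x=6 y=5 heading=N
[3] after back(3): x=6 y=2 heading=N
no 2-step plan works, so 3 is optimal.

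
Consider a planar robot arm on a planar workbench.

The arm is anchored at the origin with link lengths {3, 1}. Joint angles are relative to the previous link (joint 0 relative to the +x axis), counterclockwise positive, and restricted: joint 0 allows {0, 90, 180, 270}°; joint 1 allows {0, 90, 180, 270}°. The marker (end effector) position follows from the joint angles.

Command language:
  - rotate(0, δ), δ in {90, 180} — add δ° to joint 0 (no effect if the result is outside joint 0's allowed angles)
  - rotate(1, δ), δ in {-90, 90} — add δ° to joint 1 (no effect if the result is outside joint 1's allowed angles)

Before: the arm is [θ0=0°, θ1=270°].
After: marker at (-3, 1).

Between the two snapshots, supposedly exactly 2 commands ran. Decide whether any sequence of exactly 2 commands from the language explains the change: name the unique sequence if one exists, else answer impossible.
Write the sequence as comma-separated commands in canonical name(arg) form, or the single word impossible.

begin: [θ0=0°, θ1=270°]
step 1 (rotate(0, 90)): [θ0=90°, θ1=270°]
step 2 (rotate(0, 90)): [θ0=180°, θ1=270°]
uniquely the one of 16 2-step routes that fits.

rotate(0, 90), rotate(0, 90)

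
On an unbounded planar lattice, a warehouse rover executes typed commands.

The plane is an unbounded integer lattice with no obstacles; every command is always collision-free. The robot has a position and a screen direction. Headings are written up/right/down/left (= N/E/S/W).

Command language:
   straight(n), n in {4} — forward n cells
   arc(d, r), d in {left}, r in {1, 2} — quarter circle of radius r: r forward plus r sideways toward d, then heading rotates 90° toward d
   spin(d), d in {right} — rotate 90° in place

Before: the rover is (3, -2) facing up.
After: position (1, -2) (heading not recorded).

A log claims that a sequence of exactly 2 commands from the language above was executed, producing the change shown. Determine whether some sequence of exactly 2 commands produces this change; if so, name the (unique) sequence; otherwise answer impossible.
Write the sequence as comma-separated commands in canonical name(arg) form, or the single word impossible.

t0: (3, -2) facing up
step 1 (arc(left, 1)): (2, -1) facing left
step 2 (arc(left, 1)): (1, -2) facing down
uniquely the one of 16 2-step routes that fits.

arc(left, 1), arc(left, 1)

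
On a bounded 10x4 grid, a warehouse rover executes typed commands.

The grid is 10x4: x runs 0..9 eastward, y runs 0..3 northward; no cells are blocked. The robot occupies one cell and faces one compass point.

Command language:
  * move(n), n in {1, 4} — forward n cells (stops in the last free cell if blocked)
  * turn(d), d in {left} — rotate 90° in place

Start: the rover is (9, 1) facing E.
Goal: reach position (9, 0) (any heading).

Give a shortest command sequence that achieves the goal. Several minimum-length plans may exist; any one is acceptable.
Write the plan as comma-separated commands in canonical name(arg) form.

initial: (9, 1) facing E
t=1 turn(left) ⇒ (9, 1) facing N
t=2 turn(left) ⇒ (9, 1) facing W
t=3 turn(left) ⇒ (9, 1) facing S
t=4 move(1) ⇒ (9, 0) facing S
shorter routes all fall short; 4 is best.

turn(left), turn(left), turn(left), move(1)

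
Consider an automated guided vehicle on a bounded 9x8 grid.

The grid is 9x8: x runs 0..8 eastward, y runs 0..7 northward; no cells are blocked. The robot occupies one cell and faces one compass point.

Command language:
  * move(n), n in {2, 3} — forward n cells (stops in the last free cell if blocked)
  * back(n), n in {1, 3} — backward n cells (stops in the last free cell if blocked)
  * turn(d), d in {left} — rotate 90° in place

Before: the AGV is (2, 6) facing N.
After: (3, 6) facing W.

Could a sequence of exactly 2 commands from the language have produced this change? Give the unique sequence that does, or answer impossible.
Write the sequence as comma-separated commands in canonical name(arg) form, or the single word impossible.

turn(left), back(1)

key: position moved to (3,6) AND the heading swung to W — translation plus rotation needed
start: (2, 6) facing N
[1] after turn(left): (2, 6) facing W
[2] after back(1): (3, 6) facing W
no other 2-command option fits: unique.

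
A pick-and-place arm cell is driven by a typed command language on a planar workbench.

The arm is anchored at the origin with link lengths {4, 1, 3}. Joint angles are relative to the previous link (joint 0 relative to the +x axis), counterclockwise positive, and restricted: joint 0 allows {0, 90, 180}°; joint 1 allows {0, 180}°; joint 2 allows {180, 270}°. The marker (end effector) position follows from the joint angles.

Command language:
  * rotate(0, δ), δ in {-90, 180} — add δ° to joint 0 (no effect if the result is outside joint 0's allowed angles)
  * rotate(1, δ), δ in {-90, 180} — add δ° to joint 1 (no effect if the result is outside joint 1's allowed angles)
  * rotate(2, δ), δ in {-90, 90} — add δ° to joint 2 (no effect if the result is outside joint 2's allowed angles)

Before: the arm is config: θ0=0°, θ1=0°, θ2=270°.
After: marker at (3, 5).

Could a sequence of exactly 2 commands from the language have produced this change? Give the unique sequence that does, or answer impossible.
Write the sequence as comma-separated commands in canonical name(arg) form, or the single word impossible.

rotate(0, 180), rotate(0, -90)

key: running rotate(0, -90) before rotate(0, 180) would end elsewhere — order is forced
start: config: θ0=0°, θ1=0°, θ2=270°
t=1 rotate(0, 180) ⇒ config: θ0=180°, θ1=0°, θ2=270°
t=2 rotate(0, -90) ⇒ config: θ0=90°, θ1=0°, θ2=270°
all 36 alternatives checked — unique.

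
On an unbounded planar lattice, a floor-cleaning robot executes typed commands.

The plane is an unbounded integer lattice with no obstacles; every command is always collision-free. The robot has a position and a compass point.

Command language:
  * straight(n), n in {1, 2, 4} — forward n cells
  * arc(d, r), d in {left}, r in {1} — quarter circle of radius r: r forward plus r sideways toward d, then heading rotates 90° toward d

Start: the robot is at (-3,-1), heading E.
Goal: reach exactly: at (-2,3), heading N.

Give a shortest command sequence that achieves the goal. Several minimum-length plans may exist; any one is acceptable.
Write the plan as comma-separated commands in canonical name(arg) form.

t0: at (-3,-1), heading E
1. arc(left, 1) → at (-2,0), heading N
2. straight(1) → at (-2,1), heading N
3. straight(2) → at (-2,3), heading N
shorter routes all fall short; 3 is best.

arc(left, 1), straight(1), straight(2)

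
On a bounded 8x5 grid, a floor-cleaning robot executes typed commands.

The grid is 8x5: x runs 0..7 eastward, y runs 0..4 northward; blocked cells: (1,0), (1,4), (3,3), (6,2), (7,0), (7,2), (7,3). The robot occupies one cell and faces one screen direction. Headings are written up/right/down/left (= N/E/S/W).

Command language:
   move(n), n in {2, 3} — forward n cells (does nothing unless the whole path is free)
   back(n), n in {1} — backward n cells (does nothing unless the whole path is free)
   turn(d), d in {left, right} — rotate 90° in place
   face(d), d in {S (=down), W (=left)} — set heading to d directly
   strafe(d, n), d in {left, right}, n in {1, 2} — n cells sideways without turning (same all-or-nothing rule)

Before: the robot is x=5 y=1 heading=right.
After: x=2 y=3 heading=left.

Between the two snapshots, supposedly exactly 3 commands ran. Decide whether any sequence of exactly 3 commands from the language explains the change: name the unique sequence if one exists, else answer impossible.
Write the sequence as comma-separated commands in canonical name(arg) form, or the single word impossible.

key: position moved to (2,3) AND the heading swung to W — translation plus rotation needed
t0: x=5 y=1 heading=right
[1] after face(W): x=5 y=1 heading=left
[2] after move(3): x=2 y=1 heading=left
[3] after strafe(right, 2): x=2 y=3 heading=left
all 1331 alternatives checked — unique.

face(W), move(3), strafe(right, 2)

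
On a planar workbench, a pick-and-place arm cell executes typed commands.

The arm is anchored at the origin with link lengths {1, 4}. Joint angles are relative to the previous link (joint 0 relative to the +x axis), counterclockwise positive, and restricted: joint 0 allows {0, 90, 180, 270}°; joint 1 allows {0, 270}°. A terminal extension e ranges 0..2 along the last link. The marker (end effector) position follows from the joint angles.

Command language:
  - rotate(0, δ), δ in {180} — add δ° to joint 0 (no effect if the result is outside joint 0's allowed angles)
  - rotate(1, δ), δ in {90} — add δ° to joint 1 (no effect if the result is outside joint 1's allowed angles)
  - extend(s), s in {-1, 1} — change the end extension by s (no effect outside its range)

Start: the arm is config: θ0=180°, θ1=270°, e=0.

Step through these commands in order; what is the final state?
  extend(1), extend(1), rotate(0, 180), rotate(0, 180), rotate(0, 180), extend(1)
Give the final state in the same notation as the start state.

config: θ0=0°, θ1=270°, e=2

t0: config: θ0=180°, θ1=270°, e=0
1. extend(1) → config: θ0=180°, θ1=270°, e=1
2. extend(1) → config: θ0=180°, θ1=270°, e=2
3. rotate(0, 180) → config: θ0=0°, θ1=270°, e=2
4. rotate(0, 180) → config: θ0=180°, θ1=270°, e=2
5. rotate(0, 180) → config: θ0=0°, θ1=270°, e=2
6. extend(1) → config: θ0=0°, θ1=270°, e=2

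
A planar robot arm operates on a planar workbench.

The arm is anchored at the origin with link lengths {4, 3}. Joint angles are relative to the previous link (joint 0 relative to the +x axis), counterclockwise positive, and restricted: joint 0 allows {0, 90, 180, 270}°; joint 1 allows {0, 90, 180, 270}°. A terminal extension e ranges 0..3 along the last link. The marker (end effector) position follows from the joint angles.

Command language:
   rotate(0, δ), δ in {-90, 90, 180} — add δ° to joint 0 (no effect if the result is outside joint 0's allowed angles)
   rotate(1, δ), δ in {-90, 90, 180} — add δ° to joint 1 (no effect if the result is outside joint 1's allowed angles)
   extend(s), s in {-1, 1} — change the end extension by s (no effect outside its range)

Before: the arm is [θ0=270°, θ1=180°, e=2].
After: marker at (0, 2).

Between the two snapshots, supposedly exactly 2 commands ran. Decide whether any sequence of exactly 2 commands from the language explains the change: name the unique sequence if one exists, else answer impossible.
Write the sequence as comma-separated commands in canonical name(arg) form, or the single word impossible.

start: [θ0=270°, θ1=180°, e=2]
[1] after extend(1): [θ0=270°, θ1=180°, e=3]
[2] after extend(1): [θ0=270°, θ1=180°, e=3]
all 64 alternatives checked — unique.

extend(1), extend(1)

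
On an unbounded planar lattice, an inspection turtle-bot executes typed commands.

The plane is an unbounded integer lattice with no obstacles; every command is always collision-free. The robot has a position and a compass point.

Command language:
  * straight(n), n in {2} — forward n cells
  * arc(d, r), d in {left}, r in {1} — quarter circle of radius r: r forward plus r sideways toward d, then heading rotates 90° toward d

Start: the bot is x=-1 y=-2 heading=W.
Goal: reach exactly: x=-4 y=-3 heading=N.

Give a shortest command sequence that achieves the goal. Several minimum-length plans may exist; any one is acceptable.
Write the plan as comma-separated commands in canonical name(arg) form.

straight(2), straight(2), arc(left, 1), arc(left, 1), arc(left, 1)

start: x=-1 y=-2 heading=W
[1] after straight(2): x=-3 y=-2 heading=W
[2] after straight(2): x=-5 y=-2 heading=W
[3] after arc(left, 1): x=-6 y=-3 heading=S
[4] after arc(left, 1): x=-5 y=-4 heading=E
[5] after arc(left, 1): x=-4 y=-3 heading=N
shorter routes all fall short; 5 is best.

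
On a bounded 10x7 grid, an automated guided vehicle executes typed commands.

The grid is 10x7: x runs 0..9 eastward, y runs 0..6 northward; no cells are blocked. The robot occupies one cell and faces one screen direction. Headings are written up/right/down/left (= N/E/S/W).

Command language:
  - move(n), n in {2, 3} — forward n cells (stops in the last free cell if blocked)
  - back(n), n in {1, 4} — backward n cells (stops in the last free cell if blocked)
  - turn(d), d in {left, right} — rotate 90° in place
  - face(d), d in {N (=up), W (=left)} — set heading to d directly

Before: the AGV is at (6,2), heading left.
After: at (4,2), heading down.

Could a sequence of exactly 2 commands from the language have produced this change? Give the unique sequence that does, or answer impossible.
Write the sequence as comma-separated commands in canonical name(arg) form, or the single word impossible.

move(2), turn(left)

key: position moved to (4,2) AND the heading swung to S — translation plus rotation needed
t0: at (6,2), heading left
1. move(2) → at (4,2), heading left
2. turn(left) → at (4,2), heading down
all 64 alternatives checked — unique.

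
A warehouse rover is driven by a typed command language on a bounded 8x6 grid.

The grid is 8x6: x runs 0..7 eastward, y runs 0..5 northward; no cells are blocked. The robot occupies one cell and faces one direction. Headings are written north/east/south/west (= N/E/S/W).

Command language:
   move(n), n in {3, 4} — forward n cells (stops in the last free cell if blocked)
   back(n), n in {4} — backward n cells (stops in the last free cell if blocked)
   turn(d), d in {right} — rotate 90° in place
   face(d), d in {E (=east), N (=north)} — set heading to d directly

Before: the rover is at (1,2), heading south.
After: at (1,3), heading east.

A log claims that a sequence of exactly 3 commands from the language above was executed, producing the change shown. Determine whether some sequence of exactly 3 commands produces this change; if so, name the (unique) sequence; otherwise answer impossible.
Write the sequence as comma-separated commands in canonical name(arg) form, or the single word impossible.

all 216 sequences checked — none match.

impossible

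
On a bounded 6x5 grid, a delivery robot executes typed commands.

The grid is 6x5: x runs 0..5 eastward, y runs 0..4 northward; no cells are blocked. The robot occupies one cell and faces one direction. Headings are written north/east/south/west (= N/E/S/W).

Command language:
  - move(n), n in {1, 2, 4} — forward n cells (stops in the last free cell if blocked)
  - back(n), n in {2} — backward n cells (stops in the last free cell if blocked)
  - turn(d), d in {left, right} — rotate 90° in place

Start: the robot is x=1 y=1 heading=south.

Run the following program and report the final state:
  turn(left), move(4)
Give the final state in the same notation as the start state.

start: x=1 y=1 heading=south
t=1 turn(left) ⇒ x=1 y=1 heading=east
t=2 move(4) ⇒ x=5 y=1 heading=east

x=5 y=1 heading=east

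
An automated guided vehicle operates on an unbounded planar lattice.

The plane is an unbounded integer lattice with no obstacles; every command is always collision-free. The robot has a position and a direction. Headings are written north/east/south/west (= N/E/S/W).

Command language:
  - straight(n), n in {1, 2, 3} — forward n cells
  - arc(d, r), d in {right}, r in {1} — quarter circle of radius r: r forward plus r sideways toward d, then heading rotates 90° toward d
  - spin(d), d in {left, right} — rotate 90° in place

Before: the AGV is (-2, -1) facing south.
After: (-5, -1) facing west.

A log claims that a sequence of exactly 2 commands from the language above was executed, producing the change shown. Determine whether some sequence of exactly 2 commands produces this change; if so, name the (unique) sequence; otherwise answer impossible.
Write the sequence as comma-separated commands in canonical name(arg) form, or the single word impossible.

spin(right), straight(3)

key: cell and facing (now W) both changed — the 2 commands mix motion and turning
start: (-2, -1) facing south
[1] after spin(right): (-2, -1) facing west
[2] after straight(3): (-5, -1) facing west
no other 2-command option fits: unique.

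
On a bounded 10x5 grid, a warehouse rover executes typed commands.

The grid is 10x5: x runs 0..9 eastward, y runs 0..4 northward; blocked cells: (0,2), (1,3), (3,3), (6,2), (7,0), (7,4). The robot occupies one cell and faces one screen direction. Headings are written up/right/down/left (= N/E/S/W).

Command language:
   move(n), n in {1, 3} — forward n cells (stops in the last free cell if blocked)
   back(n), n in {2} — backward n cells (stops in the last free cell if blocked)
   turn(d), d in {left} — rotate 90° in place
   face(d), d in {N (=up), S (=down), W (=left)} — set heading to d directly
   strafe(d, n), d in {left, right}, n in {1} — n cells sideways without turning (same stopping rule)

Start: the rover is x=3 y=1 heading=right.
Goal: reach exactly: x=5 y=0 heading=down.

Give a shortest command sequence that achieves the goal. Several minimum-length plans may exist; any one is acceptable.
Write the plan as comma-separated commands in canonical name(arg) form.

t0: x=3 y=1 heading=right
t=1 move(1) ⇒ x=4 y=1 heading=right
t=2 move(1) ⇒ x=5 y=1 heading=right
t=3 face(S) ⇒ x=5 y=1 heading=down
t=4 move(1) ⇒ x=5 y=0 heading=down
minimal: 4 command(s), checked below 4.

move(1), move(1), face(S), move(1)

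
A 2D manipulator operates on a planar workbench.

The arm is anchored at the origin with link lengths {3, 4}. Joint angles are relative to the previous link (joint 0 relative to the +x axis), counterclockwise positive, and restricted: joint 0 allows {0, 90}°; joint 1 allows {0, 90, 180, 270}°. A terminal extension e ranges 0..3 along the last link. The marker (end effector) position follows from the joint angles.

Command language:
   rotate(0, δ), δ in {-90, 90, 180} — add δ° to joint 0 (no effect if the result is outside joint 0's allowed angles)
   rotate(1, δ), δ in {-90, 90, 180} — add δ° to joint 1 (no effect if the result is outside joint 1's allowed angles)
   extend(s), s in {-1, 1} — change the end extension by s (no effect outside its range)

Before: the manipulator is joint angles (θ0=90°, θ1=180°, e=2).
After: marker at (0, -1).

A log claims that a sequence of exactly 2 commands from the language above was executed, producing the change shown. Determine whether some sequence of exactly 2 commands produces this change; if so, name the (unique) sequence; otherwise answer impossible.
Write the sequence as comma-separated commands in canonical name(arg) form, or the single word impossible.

initial: joint angles (θ0=90°, θ1=180°, e=2)
t=1 extend(-1) ⇒ joint angles (θ0=90°, θ1=180°, e=1)
t=2 extend(-1) ⇒ joint angles (θ0=90°, θ1=180°, e=0)
no other 2-command option fits: unique.

extend(-1), extend(-1)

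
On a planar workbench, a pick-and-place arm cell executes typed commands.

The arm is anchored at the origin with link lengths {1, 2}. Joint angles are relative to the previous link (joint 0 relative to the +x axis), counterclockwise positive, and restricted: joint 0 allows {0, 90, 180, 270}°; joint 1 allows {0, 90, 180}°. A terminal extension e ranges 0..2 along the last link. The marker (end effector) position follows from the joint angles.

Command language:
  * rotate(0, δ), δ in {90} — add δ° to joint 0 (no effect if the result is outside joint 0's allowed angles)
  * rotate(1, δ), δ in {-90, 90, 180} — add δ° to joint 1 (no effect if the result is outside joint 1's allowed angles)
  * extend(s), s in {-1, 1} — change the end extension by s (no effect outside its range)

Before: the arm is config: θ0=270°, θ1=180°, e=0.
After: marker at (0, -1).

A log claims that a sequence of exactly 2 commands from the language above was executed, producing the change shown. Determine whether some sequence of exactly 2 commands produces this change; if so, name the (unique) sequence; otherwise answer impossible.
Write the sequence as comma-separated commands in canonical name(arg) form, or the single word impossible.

rotate(0, 90), rotate(0, 90)

t0: config: θ0=270°, θ1=180°, e=0
t=1 rotate(0, 90) ⇒ config: θ0=0°, θ1=180°, e=0
t=2 rotate(0, 90) ⇒ config: θ0=90°, θ1=180°, e=0
no rival 2-sequence matches.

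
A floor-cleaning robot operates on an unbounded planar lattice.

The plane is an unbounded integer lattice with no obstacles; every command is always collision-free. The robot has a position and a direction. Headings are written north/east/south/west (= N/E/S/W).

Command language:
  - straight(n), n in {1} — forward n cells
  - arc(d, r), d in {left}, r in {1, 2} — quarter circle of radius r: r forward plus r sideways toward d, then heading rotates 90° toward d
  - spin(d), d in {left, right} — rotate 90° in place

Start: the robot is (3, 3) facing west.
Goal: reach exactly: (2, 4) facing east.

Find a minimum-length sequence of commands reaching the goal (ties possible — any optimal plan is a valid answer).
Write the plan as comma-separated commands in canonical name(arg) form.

from: (3, 3) facing west
t=1 straight(1) ⇒ (2, 3) facing west
t=2 spin(right) ⇒ (2, 3) facing north
t=3 straight(1) ⇒ (2, 4) facing north
t=4 spin(right) ⇒ (2, 4) facing east
minimal: 4 command(s), checked below 4.

straight(1), spin(right), straight(1), spin(right)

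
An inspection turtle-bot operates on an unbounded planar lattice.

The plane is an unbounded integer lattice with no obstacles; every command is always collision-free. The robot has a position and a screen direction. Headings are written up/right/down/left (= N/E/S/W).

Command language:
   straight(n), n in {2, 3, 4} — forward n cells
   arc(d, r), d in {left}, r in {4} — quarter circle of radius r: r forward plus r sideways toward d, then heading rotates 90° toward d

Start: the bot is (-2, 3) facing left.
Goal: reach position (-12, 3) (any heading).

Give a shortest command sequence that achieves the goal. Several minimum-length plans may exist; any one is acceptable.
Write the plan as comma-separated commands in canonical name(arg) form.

initial: (-2, 3) facing left
step 1 (straight(2)): (-4, 3) facing left
step 2 (straight(4)): (-8, 3) facing left
step 3 (straight(4)): (-12, 3) facing left
minimal: 3 command(s), checked below 3.

straight(2), straight(4), straight(4)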